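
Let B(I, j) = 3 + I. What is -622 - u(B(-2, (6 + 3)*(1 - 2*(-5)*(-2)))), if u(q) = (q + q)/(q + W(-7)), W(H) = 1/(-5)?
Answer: -1249/2 ≈ -624.50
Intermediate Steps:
W(H) = -⅕
u(q) = 2*q/(-⅕ + q) (u(q) = (q + q)/(q - ⅕) = (2*q)/(-⅕ + q) = 2*q/(-⅕ + q))
-622 - u(B(-2, (6 + 3)*(1 - 2*(-5)*(-2)))) = -622 - 10*(3 - 2)/(-1 + 5*(3 - 2)) = -622 - 10/(-1 + 5*1) = -622 - 10/(-1 + 5) = -622 - 10/4 = -622 - 1*5/2 = -622 - 5/2 = -1249/2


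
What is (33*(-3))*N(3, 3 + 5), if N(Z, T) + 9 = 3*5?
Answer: -594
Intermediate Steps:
N(Z, T) = 6 (N(Z, T) = -9 + 3*5 = -9 + 15 = 6)
(33*(-3))*N(3, 3 + 5) = (33*(-3))*6 = -99*6 = -594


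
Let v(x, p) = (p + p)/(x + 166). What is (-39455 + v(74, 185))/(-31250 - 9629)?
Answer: 946883/981096 ≈ 0.96513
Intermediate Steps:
v(x, p) = 2*p/(166 + x) (v(x, p) = (2*p)/(166 + x) = 2*p/(166 + x))
(-39455 + v(74, 185))/(-31250 - 9629) = (-39455 + 2*185/(166 + 74))/(-31250 - 9629) = (-39455 + 2*185/240)/(-40879) = (-39455 + 2*185*(1/240))*(-1/40879) = (-39455 + 37/24)*(-1/40879) = -946883/24*(-1/40879) = 946883/981096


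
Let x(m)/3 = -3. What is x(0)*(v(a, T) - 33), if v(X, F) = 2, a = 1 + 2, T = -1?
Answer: 279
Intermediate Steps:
a = 3
x(m) = -9 (x(m) = 3*(-3) = -9)
x(0)*(v(a, T) - 33) = -9*(2 - 33) = -9*(-31) = 279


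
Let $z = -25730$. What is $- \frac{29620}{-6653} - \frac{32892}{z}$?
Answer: $\frac{490476538}{85590845} \approx 5.7305$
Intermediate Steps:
$- \frac{29620}{-6653} - \frac{32892}{z} = - \frac{29620}{-6653} - \frac{32892}{-25730} = \left(-29620\right) \left(- \frac{1}{6653}\right) - - \frac{16446}{12865} = \frac{29620}{6653} + \frac{16446}{12865} = \frac{490476538}{85590845}$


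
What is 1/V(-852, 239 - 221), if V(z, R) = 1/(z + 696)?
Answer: -156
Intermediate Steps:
V(z, R) = 1/(696 + z)
1/V(-852, 239 - 221) = 1/(1/(696 - 852)) = 1/(1/(-156)) = 1/(-1/156) = -156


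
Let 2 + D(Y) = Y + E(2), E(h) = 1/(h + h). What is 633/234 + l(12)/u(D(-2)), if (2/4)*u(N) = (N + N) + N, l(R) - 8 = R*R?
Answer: -4739/1170 ≈ -4.0504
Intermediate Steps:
E(h) = 1/(2*h)
l(R) = 8 + R² (l(R) = 8 + R*R = 8 + R²)
D(Y) = -7/4 + Y (D(Y) = -2 + (Y + (½)/2) = -2 + (Y + (½)*(½)) = -2 + (Y + ¼) = -2 + (¼ + Y) = -7/4 + Y)
u(N) = 6*N (u(N) = 2*((N + N) + N) = 2*(2*N + N) = 2*(3*N) = 6*N)
633/234 + l(12)/u(D(-2)) = 633/234 + (8 + 12²)/((6*(-7/4 - 2))) = 633*(1/234) + (8 + 144)/((6*(-15/4))) = 211/78 + 152/(-45/2) = 211/78 + 152*(-2/45) = 211/78 - 304/45 = -4739/1170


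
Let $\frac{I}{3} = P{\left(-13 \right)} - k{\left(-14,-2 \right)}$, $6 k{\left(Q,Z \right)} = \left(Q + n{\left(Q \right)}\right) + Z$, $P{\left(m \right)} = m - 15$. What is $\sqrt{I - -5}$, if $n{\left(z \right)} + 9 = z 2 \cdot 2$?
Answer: $\frac{i \sqrt{154}}{2} \approx 6.2048 i$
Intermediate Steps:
$P{\left(m \right)} = -15 + m$
$n{\left(z \right)} = -9 + 4 z$ ($n{\left(z \right)} = -9 + z 2 \cdot 2 = -9 + 2 z 2 = -9 + 4 z$)
$k{\left(Q,Z \right)} = - \frac{3}{2} + \frac{Z}{6} + \frac{5 Q}{6}$ ($k{\left(Q,Z \right)} = \frac{\left(Q + \left(-9 + 4 Q\right)\right) + Z}{6} = \frac{\left(-9 + 5 Q\right) + Z}{6} = \frac{-9 + Z + 5 Q}{6} = - \frac{3}{2} + \frac{Z}{6} + \frac{5 Q}{6}$)
$I = - \frac{87}{2}$ ($I = 3 \left(\left(-15 - 13\right) - \left(- \frac{3}{2} + \frac{1}{6} \left(-2\right) + \frac{5}{6} \left(-14\right)\right)\right) = 3 \left(-28 - \left(- \frac{3}{2} - \frac{1}{3} - \frac{35}{3}\right)\right) = 3 \left(-28 - - \frac{27}{2}\right) = 3 \left(-28 + \frac{27}{2}\right) = 3 \left(- \frac{29}{2}\right) = - \frac{87}{2} \approx -43.5$)
$\sqrt{I - -5} = \sqrt{- \frac{87}{2} - -5} = \sqrt{- \frac{87}{2} + 5} = \sqrt{- \frac{77}{2}} = \frac{i \sqrt{154}}{2}$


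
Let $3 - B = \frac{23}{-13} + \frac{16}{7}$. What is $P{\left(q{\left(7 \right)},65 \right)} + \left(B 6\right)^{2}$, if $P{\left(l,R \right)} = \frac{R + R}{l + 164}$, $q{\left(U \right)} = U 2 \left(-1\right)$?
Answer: $\frac{27688693}{124215} \approx 222.91$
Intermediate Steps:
$q{\left(U \right)} = - 2 U$ ($q{\left(U \right)} = 2 U \left(-1\right) = - 2 U$)
$B = \frac{226}{91}$ ($B = 3 - \left(\frac{23}{-13} + \frac{16}{7}\right) = 3 - \left(23 \left(- \frac{1}{13}\right) + 16 \cdot \frac{1}{7}\right) = 3 - \left(- \frac{23}{13} + \frac{16}{7}\right) = 3 - \frac{47}{91} = \frac{226}{91} \approx 2.4835$)
$P{\left(l,R \right)} = \frac{2 R}{164 + l}$
$P{\left(q{\left(7 \right)},65 \right)} + \left(B 6\right)^{2} = 2 \cdot 65 \frac{1}{164 - 14} + \left(\frac{226}{91} \cdot 6\right)^{2} = 2 \cdot 65 \frac{1}{164 - 14} + \left(\frac{1356}{91}\right)^{2} = 2 \cdot 65 \cdot \frac{1}{150} + \frac{1838736}{8281} = \frac{13}{15} + \frac{1838736}{8281} = \frac{27688693}{124215}$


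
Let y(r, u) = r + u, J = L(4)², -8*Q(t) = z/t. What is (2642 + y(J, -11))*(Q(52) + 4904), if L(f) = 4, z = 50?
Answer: 2699958529/208 ≈ 1.2981e+7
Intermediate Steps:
Q(t) = -25/(4*t)
J = 16 (J = 4² = 16)
(2642 + y(J, -11))*(Q(52) + 4904) = (2642 + (16 - 11))*(-25/4/52 + 4904) = (2642 + 5)*(-25/4*1/52 + 4904) = 2647*(-25/208 + 4904) = 2647*(1020007/208) = 2699958529/208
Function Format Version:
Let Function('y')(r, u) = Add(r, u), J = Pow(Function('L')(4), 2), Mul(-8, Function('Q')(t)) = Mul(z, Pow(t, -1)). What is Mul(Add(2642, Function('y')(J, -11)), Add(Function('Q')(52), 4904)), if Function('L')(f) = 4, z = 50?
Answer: Rational(2699958529, 208) ≈ 1.2981e+7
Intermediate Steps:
Function('Q')(t) = Mul(Rational(-25, 4), Pow(t, -1)) (Function('Q')(t) = Mul(Rational(-1, 8), Mul(50, Pow(t, -1))) = Mul(Rational(-25, 4), Pow(t, -1)))
J = 16 (J = Pow(4, 2) = 16)
Mul(Add(2642, Function('y')(J, -11)), Add(Function('Q')(52), 4904)) = Mul(Add(2642, Add(16, -11)), Add(Mul(Rational(-25, 4), Pow(52, -1)), 4904)) = Mul(Add(2642, 5), Add(Mul(Rational(-25, 4), Rational(1, 52)), 4904)) = Mul(2647, Add(Rational(-25, 208), 4904)) = Mul(2647, Rational(1020007, 208)) = Rational(2699958529, 208)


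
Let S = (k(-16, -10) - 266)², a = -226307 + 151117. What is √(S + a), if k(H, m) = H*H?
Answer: I*√75090 ≈ 274.03*I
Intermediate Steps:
k(H, m) = H²
a = -75190
S = 100 (S = ((-16)² - 266)² = (256 - 266)² = (-10)² = 100)
√(S + a) = √(100 - 75190) = √(-75090) = I*√75090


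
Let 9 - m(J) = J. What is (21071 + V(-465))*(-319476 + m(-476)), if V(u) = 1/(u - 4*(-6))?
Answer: -2964163259210/441 ≈ -6.7215e+9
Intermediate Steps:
V(u) = 1/(24 + u) (V(u) = 1/(u + 24) = 1/(24 + u))
m(J) = 9 - J
(21071 + V(-465))*(-319476 + m(-476)) = (21071 + 1/(24 - 465))*(-319476 + (9 - 1*(-476))) = (21071 + 1/(-441))*(-319476 + (9 + 476)) = (21071 - 1/441)*(-319476 + 485) = (9292310/441)*(-318991) = -2964163259210/441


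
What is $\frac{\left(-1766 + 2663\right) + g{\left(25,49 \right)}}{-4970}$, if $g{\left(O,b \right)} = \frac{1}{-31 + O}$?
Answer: $- \frac{5381}{29820} \approx -0.18045$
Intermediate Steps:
$\frac{\left(-1766 + 2663\right) + g{\left(25,49 \right)}}{-4970} = \frac{\left(-1766 + 2663\right) + \frac{1}{-31 + 25}}{-4970} = \left(897 + \frac{1}{-6}\right) \left(- \frac{1}{4970}\right) = \left(897 - \frac{1}{6}\right) \left(- \frac{1}{4970}\right) = \frac{5381}{6} \left(- \frac{1}{4970}\right) = - \frac{5381}{29820}$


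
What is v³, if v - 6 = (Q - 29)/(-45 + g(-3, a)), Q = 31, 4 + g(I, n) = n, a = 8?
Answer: 14526784/68921 ≈ 210.77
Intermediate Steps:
g(I, n) = -4 + n
v = 244/41 (v = 6 + (31 - 29)/(-45 + (-4 + 8)) = 6 + 2/(-45 + 4) = 6 + 2/(-41) = 6 + 2*(-1/41) = 6 - 2/41 = 244/41 ≈ 5.9512)
v³ = (244/41)³ = 14526784/68921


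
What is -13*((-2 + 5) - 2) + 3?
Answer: -10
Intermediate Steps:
-13*((-2 + 5) - 2) + 3 = -13*(3 - 2) + 3 = -13*1 + 3 = -13 + 3 = -10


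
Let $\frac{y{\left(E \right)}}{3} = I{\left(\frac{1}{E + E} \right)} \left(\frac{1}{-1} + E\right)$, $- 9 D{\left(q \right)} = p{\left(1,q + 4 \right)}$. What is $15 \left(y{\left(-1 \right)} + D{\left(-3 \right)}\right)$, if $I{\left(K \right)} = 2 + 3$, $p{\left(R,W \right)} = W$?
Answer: $- \frac{1355}{3} \approx -451.67$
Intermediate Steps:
$D{\left(q \right)} = - \frac{4}{9} - \frac{q}{9}$ ($D{\left(q \right)} = - \frac{q + 4}{9} = - \frac{4 + q}{9} = - \frac{4}{9} - \frac{q}{9}$)
$I{\left(K \right)} = 5$
$y{\left(E \right)} = -15 + 15 E$ ($y{\left(E \right)} = 3 \cdot 5 \left(\frac{1}{-1} + E\right) = 3 \cdot 5 \left(-1 + E\right) = 3 \left(-5 + 5 E\right) = -15 + 15 E$)
$15 \left(y{\left(-1 \right)} + D{\left(-3 \right)}\right) = 15 \left(\left(-15 + 15 \left(-1\right)\right) - \frac{1}{9}\right) = 15 \left(\left(-15 - 15\right) + \left(- \frac{4}{9} + \frac{1}{3}\right)\right) = 15 \left(-30 - \frac{1}{9}\right) = 15 \left(- \frac{271}{9}\right) = - \frac{1355}{3}$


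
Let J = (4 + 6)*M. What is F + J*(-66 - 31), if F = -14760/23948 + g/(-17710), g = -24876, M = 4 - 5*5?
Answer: 1079954998806/53014885 ≈ 20371.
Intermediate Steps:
M = -21 (M = 4 - 25 = -21)
F = 41791356/53014885 (F = -14760/23948 - 24876/(-17710) = -14760*1/23948 - 24876*(-1/17710) = -3690/5987 + 12438/8855 = 41791356/53014885 ≈ 0.78829)
J = -210 (J = (4 + 6)*(-21) = 10*(-21) = -210)
F + J*(-66 - 31) = 41791356/53014885 - 210*(-66 - 31) = 41791356/53014885 - 210*(-97) = 41791356/53014885 + 20370 = 1079954998806/53014885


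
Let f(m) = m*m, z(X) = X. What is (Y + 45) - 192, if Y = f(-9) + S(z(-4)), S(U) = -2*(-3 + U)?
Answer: -52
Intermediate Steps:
f(m) = m²
S(U) = 6 - 2*U
Y = 95 (Y = (-9)² + (6 - 2*(-4)) = 81 + (6 + 8) = 81 + 14 = 95)
(Y + 45) - 192 = (95 + 45) - 192 = 140 - 192 = -52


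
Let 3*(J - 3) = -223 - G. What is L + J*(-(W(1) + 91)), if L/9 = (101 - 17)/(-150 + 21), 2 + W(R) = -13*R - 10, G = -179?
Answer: 32858/43 ≈ 764.14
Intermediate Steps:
W(R) = -12 - 13*R (W(R) = -2 + (-13*R - 10) = -2 + (-10 - 13*R) = -12 - 13*R)
L = -252/43 (L = 9*((101 - 17)/(-150 + 21)) = 9*(84/(-129)) = 9*(84*(-1/129)) = 9*(-28/43) = -252/43 ≈ -5.8605)
J = -35/3 (J = 3 + (-223 - 1*(-179))/3 = 3 + (-223 + 179)/3 = 3 + (1/3)*(-44) = 3 - 44/3 = -35/3 ≈ -11.667)
L + J*(-(W(1) + 91)) = -252/43 - (-35)*((-12 - 13*1) + 91)/3 = -252/43 - (-35)*((-12 - 13) + 91)/3 = -252/43 - (-35)*(-25 + 91)/3 = -252/43 - (-35)*66/3 = -252/43 - 35/3*(-66) = -252/43 + 770 = 32858/43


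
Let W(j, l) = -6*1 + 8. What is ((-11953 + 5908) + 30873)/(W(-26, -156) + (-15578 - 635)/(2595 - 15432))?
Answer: 318717036/41887 ≈ 7609.0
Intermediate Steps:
W(j, l) = 2 (W(j, l) = -6 + 8 = 2)
((-11953 + 5908) + 30873)/(W(-26, -156) + (-15578 - 635)/(2595 - 15432)) = ((-11953 + 5908) + 30873)/(2 + (-15578 - 635)/(2595 - 15432)) = (-6045 + 30873)/(2 - 16213/(-12837)) = 24828/(2 - 16213*(-1/12837)) = 24828/(2 + 16213/12837) = 24828/(41887/12837) = 24828*(12837/41887) = 318717036/41887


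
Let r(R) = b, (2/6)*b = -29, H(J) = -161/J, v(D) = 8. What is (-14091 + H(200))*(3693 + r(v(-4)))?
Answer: -5081504883/100 ≈ -5.0815e+7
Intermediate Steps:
b = -87 (b = 3*(-29) = -87)
r(R) = -87
(-14091 + H(200))*(3693 + r(v(-4))) = (-14091 - 161/200)*(3693 - 87) = (-14091 - 161*1/200)*3606 = (-14091 - 161/200)*3606 = -2818361/200*3606 = -5081504883/100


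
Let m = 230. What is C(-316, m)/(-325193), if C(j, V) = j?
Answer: 316/325193 ≈ 0.00097173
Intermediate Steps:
C(-316, m)/(-325193) = -316/(-325193) = -316*(-1/325193) = 316/325193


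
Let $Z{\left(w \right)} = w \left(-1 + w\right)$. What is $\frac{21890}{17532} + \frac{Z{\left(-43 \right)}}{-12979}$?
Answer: $\frac{125469883}{113773914} \approx 1.1028$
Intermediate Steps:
$\frac{21890}{17532} + \frac{Z{\left(-43 \right)}}{-12979} = \frac{21890}{17532} + \frac{\left(-43\right) \left(-1 - 43\right)}{-12979} = 21890 \cdot \frac{1}{17532} + \left(-43\right) \left(-44\right) \left(- \frac{1}{12979}\right) = \frac{10945}{8766} + 1892 \left(- \frac{1}{12979}\right) = \frac{10945}{8766} - \frac{1892}{12979} = \frac{125469883}{113773914}$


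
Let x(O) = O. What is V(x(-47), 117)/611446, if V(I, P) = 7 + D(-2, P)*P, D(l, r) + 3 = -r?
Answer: -14033/611446 ≈ -0.022951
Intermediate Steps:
D(l, r) = -3 - r
V(I, P) = 7 + P*(-3 - P) (V(I, P) = 7 + (-3 - P)*P = 7 + P*(-3 - P))
V(x(-47), 117)/611446 = (7 - 1*117*(3 + 117))/611446 = (7 - 1*117*120)*(1/611446) = (7 - 14040)*(1/611446) = -14033*1/611446 = -14033/611446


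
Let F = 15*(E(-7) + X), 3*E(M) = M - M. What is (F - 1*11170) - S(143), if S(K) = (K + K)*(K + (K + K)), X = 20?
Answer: -133564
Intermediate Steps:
E(M) = 0 (E(M) = (M - M)/3 = (1/3)*0 = 0)
F = 300 (F = 15*(0 + 20) = 15*20 = 300)
S(K) = 6*K**2 (S(K) = (2*K)*(K + 2*K) = (2*K)*(3*K) = 6*K**2)
(F - 1*11170) - S(143) = (300 - 1*11170) - 6*143**2 = (300 - 11170) - 6*20449 = -10870 - 1*122694 = -10870 - 122694 = -133564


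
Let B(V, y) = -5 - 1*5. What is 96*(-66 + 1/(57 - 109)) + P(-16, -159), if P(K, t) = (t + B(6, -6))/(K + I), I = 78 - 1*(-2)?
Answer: -5275285/832 ≈ -6340.5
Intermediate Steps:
B(V, y) = -10 (B(V, y) = -5 - 5 = -10)
I = 80 (I = 78 + 2 = 80)
P(K, t) = (-10 + t)/(80 + K) (P(K, t) = (t - 10)/(K + 80) = (-10 + t)/(80 + K))
96*(-66 + 1/(57 - 109)) + P(-16, -159) = 96*(-66 + 1/(57 - 109)) + (-10 - 159)/(80 - 16) = 96*(-66 + 1/(-52)) - 169/64 = 96*(-66 - 1/52) + (1/64)*(-169) = 96*(-3433/52) - 169/64 = -82392/13 - 169/64 = -5275285/832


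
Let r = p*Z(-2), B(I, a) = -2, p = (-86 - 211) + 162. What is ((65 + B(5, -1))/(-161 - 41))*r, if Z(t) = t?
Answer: -8505/101 ≈ -84.208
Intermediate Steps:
p = -135 (p = -297 + 162 = -135)
r = 270 (r = -135*(-2) = 270)
((65 + B(5, -1))/(-161 - 41))*r = ((65 - 2)/(-161 - 41))*270 = (63/(-202))*270 = (63*(-1/202))*270 = -63/202*270 = -8505/101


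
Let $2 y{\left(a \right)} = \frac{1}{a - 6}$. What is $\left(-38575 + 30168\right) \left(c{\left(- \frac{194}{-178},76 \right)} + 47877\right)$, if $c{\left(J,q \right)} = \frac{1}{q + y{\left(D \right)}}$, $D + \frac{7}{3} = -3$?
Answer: $- \frac{2078923086611}{5165} \approx -4.025 \cdot 10^{8}$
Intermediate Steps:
$D = - \frac{16}{3}$ ($D = - \frac{7}{3} - 3 = - \frac{16}{3} \approx -5.3333$)
$y{\left(a \right)} = \frac{1}{2 \left(-6 + a\right)}$ ($y{\left(a \right)} = \frac{1}{2 \left(a - 6\right)} = \frac{1}{2 \left(-6 + a\right)}$)
$c{\left(J,q \right)} = \frac{1}{- \frac{3}{68} + q}$ ($c{\left(J,q \right)} = \frac{1}{q + \frac{1}{2 \left(-6 - \frac{16}{3}\right)}} = \frac{1}{q + \frac{1}{2 \left(- \frac{34}{3}\right)}} = \frac{1}{q + \frac{1}{2} \left(- \frac{3}{34}\right)} = \frac{1}{q - \frac{3}{68}} = \frac{1}{- \frac{3}{68} + q}$)
$\left(-38575 + 30168\right) \left(c{\left(- \frac{194}{-178},76 \right)} + 47877\right) = \left(-38575 + 30168\right) \left(\frac{68}{-3 + 68 \cdot 76} + 47877\right) = - 8407 \left(\frac{68}{-3 + 5168} + 47877\right) = - 8407 \left(\frac{68}{5165} + 47877\right) = \left(-8407\right) \frac{247284773}{5165} = - \frac{2078923086611}{5165}$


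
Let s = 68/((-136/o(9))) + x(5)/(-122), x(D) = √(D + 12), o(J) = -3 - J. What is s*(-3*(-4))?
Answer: 72 - 6*√17/61 ≈ 71.594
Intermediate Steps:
x(D) = √(12 + D)
s = 6 - √17/122 (s = 68/((-136/(-3 - 1*9))) + √(12 + 5)/(-122) = 68/((-136/(-3 - 9))) + √17*(-1/122) = 68/((-136/(-12))) - √17/122 = 68/((-136*(-1/12))) - √17/122 = 68/(34/3) - √17/122 = 68*(3/34) - √17/122 = 6 - √17/122 ≈ 5.9662)
s*(-3*(-4)) = (6 - √17/122)*(-3*(-4)) = (6 - √17/122)*12 = 72 - 6*√17/61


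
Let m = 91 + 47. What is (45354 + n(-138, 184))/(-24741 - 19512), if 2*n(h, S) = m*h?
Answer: -11944/14751 ≈ -0.80971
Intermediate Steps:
m = 138
n(h, S) = 69*h (n(h, S) = (138*h)/2 = 69*h)
(45354 + n(-138, 184))/(-24741 - 19512) = (45354 + 69*(-138))/(-24741 - 19512) = (45354 - 9522)/(-44253) = 35832*(-1/44253) = -11944/14751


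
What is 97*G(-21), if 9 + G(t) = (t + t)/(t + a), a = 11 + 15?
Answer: -8439/5 ≈ -1687.8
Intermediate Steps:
a = 26
G(t) = -9 + 2*t/(26 + t) (G(t) = -9 + (t + t)/(t + 26) = -9 + (2*t)/(26 + t) = -9 + 2*t/(26 + t))
97*G(-21) = 97*((-234 - 7*(-21))/(26 - 21)) = 97*((-234 + 147)/5) = 97*((⅕)*(-87)) = 97*(-87/5) = -8439/5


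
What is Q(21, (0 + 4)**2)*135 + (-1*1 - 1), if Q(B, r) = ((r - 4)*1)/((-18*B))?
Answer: -44/7 ≈ -6.2857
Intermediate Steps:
Q(B, r) = -(-4 + r)/(18*B) (Q(B, r) = ((-4 + r)*1)*(-1/(18*B)) = (-4 + r)*(-1/(18*B)) = -(-4 + r)/(18*B))
Q(21, (0 + 4)**2)*135 + (-1*1 - 1) = ((1/18)*(4 - (0 + 4)**2)/21)*135 + (-1*1 - 1) = ((1/18)*(1/21)*(4 - 1*4**2))*135 + (-1 - 1) = ((1/18)*(1/21)*(4 - 1*16))*135 - 2 = ((1/18)*(1/21)*(4 - 16))*135 - 2 = ((1/18)*(1/21)*(-12))*135 - 2 = -2/63*135 - 2 = -30/7 - 2 = -44/7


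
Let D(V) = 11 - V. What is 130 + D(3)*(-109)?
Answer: -742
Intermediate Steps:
130 + D(3)*(-109) = 130 + (11 - 1*3)*(-109) = 130 + (11 - 3)*(-109) = 130 + 8*(-109) = 130 - 872 = -742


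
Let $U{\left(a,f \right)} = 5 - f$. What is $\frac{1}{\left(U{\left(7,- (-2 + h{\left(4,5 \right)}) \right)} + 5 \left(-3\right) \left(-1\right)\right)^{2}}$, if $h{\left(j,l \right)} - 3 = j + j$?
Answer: $\frac{1}{841} \approx 0.0011891$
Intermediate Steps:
$h{\left(j,l \right)} = 3 + 2 j$ ($h{\left(j,l \right)} = 3 + \left(j + j\right) = 3 + 2 j$)
$\frac{1}{\left(U{\left(7,- (-2 + h{\left(4,5 \right)}) \right)} + 5 \left(-3\right) \left(-1\right)\right)^{2}} = \frac{1}{\left(\left(5 - - (-2 + \left(3 + 2 \cdot 4\right))\right) + 5 \left(-3\right) \left(-1\right)\right)^{2}} = \frac{1}{\left(\left(5 - - (-2 + \left(3 + 8\right))\right) - -15\right)^{2}} = \frac{1}{\left(\left(5 - - (-2 + 11)\right) + 15\right)^{2}} = \frac{1}{\left(\left(5 - \left(-1\right) 9\right) + 15\right)^{2}} = \frac{1}{\left(\left(5 - -9\right) + 15\right)^{2}} = \frac{1}{\left(\left(5 + 9\right) + 15\right)^{2}} = \frac{1}{\left(14 + 15\right)^{2}} = \frac{1}{29^{2}} = \frac{1}{841}$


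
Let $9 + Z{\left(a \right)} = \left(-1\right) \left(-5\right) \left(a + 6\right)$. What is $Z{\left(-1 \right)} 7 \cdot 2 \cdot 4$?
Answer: $896$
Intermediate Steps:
$Z{\left(a \right)} = 21 + 5 a$ ($Z{\left(a \right)} = -9 + \left(-1\right) \left(-5\right) \left(a + 6\right) = -9 + 5 \left(6 + a\right) = -9 + \left(30 + 5 a\right) = 21 + 5 a$)
$Z{\left(-1 \right)} 7 \cdot 2 \cdot 4 = \left(21 + 5 \left(-1\right)\right) 7 \cdot 2 \cdot 4 = \left(21 - 5\right) 7 \cdot 8 = 16 \cdot 7 \cdot 8 = 112 \cdot 8 = 896$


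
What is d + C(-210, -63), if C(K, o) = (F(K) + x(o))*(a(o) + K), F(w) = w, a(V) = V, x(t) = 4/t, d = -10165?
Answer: 141547/3 ≈ 47182.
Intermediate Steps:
C(K, o) = (K + o)*(K + 4/o) (C(K, o) = (K + 4/o)*(o + K) = (K + 4/o)*(K + o) = (K + o)*(K + 4/o))
d + C(-210, -63) = -10165 + (4 + (-210)² - 210*(-63) + 4*(-210)/(-63)) = -10165 + (4 + 44100 + 13230 + 4*(-210)*(-1/63)) = -10165 + (4 + 44100 + 13230 + 40/3) = -10165 + 172042/3 = 141547/3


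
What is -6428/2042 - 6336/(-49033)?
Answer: -151123006/50062693 ≈ -3.0187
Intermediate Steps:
-6428/2042 - 6336/(-49033) = -6428*1/2042 - 6336*(-1/49033) = -3214/1021 + 6336/49033 = -151123006/50062693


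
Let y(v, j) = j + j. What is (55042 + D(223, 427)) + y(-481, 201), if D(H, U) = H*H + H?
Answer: 105396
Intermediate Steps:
y(v, j) = 2*j
D(H, U) = H + H² (D(H, U) = H² + H = H + H²)
(55042 + D(223, 427)) + y(-481, 201) = (55042 + 223*(1 + 223)) + 2*201 = (55042 + 223*224) + 402 = (55042 + 49952) + 402 = 104994 + 402 = 105396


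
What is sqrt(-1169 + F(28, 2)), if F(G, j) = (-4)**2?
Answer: I*sqrt(1153) ≈ 33.956*I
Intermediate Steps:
F(G, j) = 16
sqrt(-1169 + F(28, 2)) = sqrt(-1169 + 16) = sqrt(-1153) = I*sqrt(1153)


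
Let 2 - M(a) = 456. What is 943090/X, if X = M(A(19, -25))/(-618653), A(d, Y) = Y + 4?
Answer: 291722728885/227 ≈ 1.2851e+9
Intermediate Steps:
A(d, Y) = 4 + Y
M(a) = -454 (M(a) = 2 - 1*456 = 2 - 456 = -454)
X = 454/618653 (X = -454/(-618653) = -454*(-1/618653) = 454/618653 ≈ 0.00073385)
943090/X = 943090/(454/618653) = 943090*(618653/454) = 291722728885/227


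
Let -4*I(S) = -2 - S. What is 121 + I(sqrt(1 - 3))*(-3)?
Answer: 239/2 - 3*I*sqrt(2)/4 ≈ 119.5 - 1.0607*I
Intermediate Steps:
I(S) = 1/2 + S/4 (I(S) = -(-2 - S)/4 = 1/2 + S/4)
121 + I(sqrt(1 - 3))*(-3) = 121 + (1/2 + sqrt(1 - 3)/4)*(-3) = 121 + (1/2 + sqrt(-2)/4)*(-3) = 121 + (1/2 + (I*sqrt(2))/4)*(-3) = 121 + (1/2 + I*sqrt(2)/4)*(-3) = 121 + (-3/2 - 3*I*sqrt(2)/4) = 239/2 - 3*I*sqrt(2)/4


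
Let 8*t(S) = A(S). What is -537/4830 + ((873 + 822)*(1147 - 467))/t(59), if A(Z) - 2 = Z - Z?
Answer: 7422743821/1610 ≈ 4.6104e+6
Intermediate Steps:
A(Z) = 2 (A(Z) = 2 + (Z - Z) = 2 + 0 = 2)
t(S) = 1/4 (t(S) = (1/8)*2 = 1/4)
-537/4830 + ((873 + 822)*(1147 - 467))/t(59) = -537/4830 + ((873 + 822)*(1147 - 467))/(1/4) = -537*1/4830 + (1695*680)*4 = -179/1610 + 1152600*4 = -179/1610 + 4610400 = 7422743821/1610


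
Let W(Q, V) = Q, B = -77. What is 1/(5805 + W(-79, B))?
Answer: 1/5726 ≈ 0.00017464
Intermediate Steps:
1/(5805 + W(-79, B)) = 1/(5805 - 79) = 1/5726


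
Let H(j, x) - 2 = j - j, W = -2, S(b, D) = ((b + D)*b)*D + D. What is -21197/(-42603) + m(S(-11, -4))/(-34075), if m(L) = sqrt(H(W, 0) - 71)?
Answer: 1927/3873 - I*sqrt(69)/34075 ≈ 0.49755 - 0.00024377*I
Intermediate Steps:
S(b, D) = D + D*b*(D + b) (S(b, D) = ((D + b)*b)*D + D = (b*(D + b))*D + D = D*b*(D + b) + D = D + D*b*(D + b))
H(j, x) = 2 (H(j, x) = 2 + (j - j) = 2 + 0 = 2)
m(L) = I*sqrt(69) (m(L) = sqrt(2 - 71) = sqrt(-69) = I*sqrt(69))
-21197/(-42603) + m(S(-11, -4))/(-34075) = -21197/(-42603) + (I*sqrt(69))/(-34075) = -21197*(-1/42603) + (I*sqrt(69))*(-1/34075) = 1927/3873 - I*sqrt(69)/34075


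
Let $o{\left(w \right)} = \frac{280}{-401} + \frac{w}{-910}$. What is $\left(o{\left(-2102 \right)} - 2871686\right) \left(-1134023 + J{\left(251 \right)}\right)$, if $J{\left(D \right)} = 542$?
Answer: $\frac{593890968841719999}{182455} \approx 3.255 \cdot 10^{12}$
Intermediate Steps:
$o{\left(w \right)} = - \frac{280}{401} - \frac{w}{910}$ ($o{\left(w \right)} = 280 \left(- \frac{1}{401}\right) + w \left(- \frac{1}{910}\right) = - \frac{280}{401} - \frac{w}{910}$)
$\left(o{\left(-2102 \right)} - 2871686\right) \left(-1134023 + J{\left(251 \right)}\right) = \left(\left(- \frac{280}{401} - - \frac{1051}{455}\right) - 2871686\right) \left(-1134023 + 542\right) = \left(\left(- \frac{280}{401} + \frac{1051}{455}\right) - 2871686\right) \left(-1133481\right) = \left(\frac{294051}{182455} - 2871686\right) \left(-1133481\right) = \left(- \frac{523953175079}{182455}\right) \left(-1133481\right) = \frac{593890968841719999}{182455}$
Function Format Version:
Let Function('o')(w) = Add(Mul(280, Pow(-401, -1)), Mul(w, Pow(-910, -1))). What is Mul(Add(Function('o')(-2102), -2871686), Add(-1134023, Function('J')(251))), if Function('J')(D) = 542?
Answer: Rational(593890968841719999, 182455) ≈ 3.2550e+12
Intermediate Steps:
Function('o')(w) = Add(Rational(-280, 401), Mul(Rational(-1, 910), w)) (Function('o')(w) = Add(Mul(280, Rational(-1, 401)), Mul(w, Rational(-1, 910))) = Add(Rational(-280, 401), Mul(Rational(-1, 910), w)))
Mul(Add(Function('o')(-2102), -2871686), Add(-1134023, Function('J')(251))) = Mul(Add(Add(Rational(-280, 401), Mul(Rational(-1, 910), -2102)), -2871686), Add(-1134023, 542)) = Mul(Add(Add(Rational(-280, 401), Rational(1051, 455)), -2871686), -1133481) = Mul(Add(Rational(294051, 182455), -2871686), -1133481) = Mul(Rational(-523953175079, 182455), -1133481) = Rational(593890968841719999, 182455)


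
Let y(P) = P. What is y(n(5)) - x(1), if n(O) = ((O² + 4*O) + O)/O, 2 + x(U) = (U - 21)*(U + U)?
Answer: 52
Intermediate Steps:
x(U) = -2 + 2*U*(-21 + U) (x(U) = -2 + (U - 21)*(U + U) = -2 + (-21 + U)*(2*U) = -2 + 2*U*(-21 + U))
n(O) = (O² + 5*O)/O
y(n(5)) - x(1) = (5 + 5) - (-2 - 42*1 + 2*1²) = 10 - (-2 - 42 + 2*1) = 10 - (-2 - 42 + 2) = 10 - 1*(-42) = 10 + 42 = 52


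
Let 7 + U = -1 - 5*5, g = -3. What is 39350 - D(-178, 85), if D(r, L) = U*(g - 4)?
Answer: 39119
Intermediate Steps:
U = -33 (U = -7 + (-1 - 5*5) = -7 + (-1 - 25) = -7 - 26 = -33)
D(r, L) = 231 (D(r, L) = -33*(-3 - 4) = -33*(-7) = 231)
39350 - D(-178, 85) = 39350 - 1*231 = 39350 - 231 = 39119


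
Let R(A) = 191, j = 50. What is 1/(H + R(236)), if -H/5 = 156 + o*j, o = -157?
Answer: 1/38661 ≈ 2.5866e-5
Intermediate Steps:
H = 38470 (H = -5*(156 - 157*50) = -5*(156 - 7850) = -5*(-7694) = 38470)
1/(H + R(236)) = 1/(38470 + 191) = 1/38661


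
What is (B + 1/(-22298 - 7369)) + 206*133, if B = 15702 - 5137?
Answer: 1126248320/29667 ≈ 37963.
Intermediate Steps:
B = 10565
(B + 1/(-22298 - 7369)) + 206*133 = (10565 + 1/(-22298 - 7369)) + 206*133 = (10565 + 1/(-29667)) + 27398 = (10565 - 1/29667) + 27398 = 313431854/29667 + 27398 = 1126248320/29667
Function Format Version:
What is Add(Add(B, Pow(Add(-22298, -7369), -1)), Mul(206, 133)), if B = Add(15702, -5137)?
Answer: Rational(1126248320, 29667) ≈ 37963.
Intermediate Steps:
B = 10565
Add(Add(B, Pow(Add(-22298, -7369), -1)), Mul(206, 133)) = Add(Add(10565, Pow(Add(-22298, -7369), -1)), Mul(206, 133)) = Add(Add(10565, Pow(-29667, -1)), 27398) = Add(Add(10565, Rational(-1, 29667)), 27398) = Add(Rational(313431854, 29667), 27398) = Rational(1126248320, 29667)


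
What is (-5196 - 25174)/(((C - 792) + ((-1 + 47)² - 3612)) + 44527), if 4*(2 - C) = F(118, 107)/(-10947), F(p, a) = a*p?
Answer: -664920780/924830767 ≈ -0.71896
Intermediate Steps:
C = 50101/21894 (C = 2 - 107*118/(4*(-10947)) = 2 - 6313*(-1)/(2*10947) = 2 - ¼*(-12626/10947) = 2 + 6313/21894 = 50101/21894 ≈ 2.2883)
(-5196 - 25174)/(((C - 792) + ((-1 + 47)² - 3612)) + 44527) = (-5196 - 25174)/(((50101/21894 - 792) + ((-1 + 47)² - 3612)) + 44527) = -30370/((-17289947/21894 + (46² - 3612)) + 44527) = -30370/((-17289947/21894 + (2116 - 3612)) + 44527) = -30370/((-17289947/21894 - 1496) + 44527) = -30370/(-50043371/21894 + 44527) = -30370/924830767/21894 = -30370*21894/924830767 = -664920780/924830767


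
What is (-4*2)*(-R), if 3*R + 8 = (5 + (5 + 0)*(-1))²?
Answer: -64/3 ≈ -21.333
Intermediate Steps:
R = -8/3 (R = -8/3 + (5 + (5 + 0)*(-1))²/3 = -8/3 + (5 + 5*(-1))²/3 = -8/3 + (5 - 5)²/3 = -8/3 + (⅓)*0² = -8/3 + (⅓)*0 = -8/3 + 0 = -8/3 ≈ -2.6667)
(-4*2)*(-R) = (-4*2)*(-1*(-8/3)) = -8*8/3 = -64/3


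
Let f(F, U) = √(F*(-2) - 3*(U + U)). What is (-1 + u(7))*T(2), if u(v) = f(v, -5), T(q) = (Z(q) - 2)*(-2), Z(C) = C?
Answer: 0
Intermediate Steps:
T(q) = 4 - 2*q (T(q) = (q - 2)*(-2) = (-2 + q)*(-2) = 4 - 2*q)
f(F, U) = √(-6*U - 2*F) (f(F, U) = √(-2*F - 6*U) = √(-6*U - 2*F))
u(v) = √(30 - 2*v) (u(v) = √(-6*(-5) - 2*v) = √(30 - 2*v))
(-1 + u(7))*T(2) = (-1 + √(30 - 2*7))*(4 - 2*2) = (-1 + √(30 - 14))*(4 - 4) = (-1 + √16)*0 = (-1 + 4)*0 = 3*0 = 0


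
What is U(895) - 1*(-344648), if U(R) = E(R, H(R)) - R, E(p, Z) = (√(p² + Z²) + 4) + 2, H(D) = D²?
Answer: 343759 + 895*√801026 ≈ 1.1448e+6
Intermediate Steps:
E(p, Z) = 6 + √(Z² + p²) (E(p, Z) = (√(Z² + p²) + 4) + 2 = (4 + √(Z² + p²)) + 2 = 6 + √(Z² + p²))
U(R) = 6 + √(R² + R⁴) - R (U(R) = (6 + √((R²)² + R²)) - R = (6 + √(R⁴ + R²)) - R = (6 + √(R² + R⁴)) - R = 6 + √(R² + R⁴) - R)
U(895) - 1*(-344648) = (6 + √(895² + 895⁴) - 1*895) - 1*(-344648) = (6 + √(801025 + 641641050625) - 895) + 344648 = (6 + √641641851650 - 895) + 344648 = (6 + 895*√801026 - 895) + 344648 = (-889 + 895*√801026) + 344648 = 343759 + 895*√801026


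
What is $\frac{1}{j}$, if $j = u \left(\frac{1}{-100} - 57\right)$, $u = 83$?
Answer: $- \frac{100}{473183} \approx -0.00021133$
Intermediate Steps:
$j = - \frac{473183}{100}$ ($j = 83 \left(\frac{1}{-100} - 57\right) = 83 \left(- \frac{1}{100} - 57\right) = 83 \left(- \frac{5701}{100}\right) = - \frac{473183}{100} \approx -4731.8$)
$\frac{1}{j} = \frac{1}{- \frac{473183}{100}} = - \frac{100}{473183}$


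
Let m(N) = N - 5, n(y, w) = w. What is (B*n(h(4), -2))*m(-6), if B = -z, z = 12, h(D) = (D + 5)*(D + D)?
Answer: -264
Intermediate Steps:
h(D) = 2*D*(5 + D) (h(D) = (5 + D)*(2*D) = 2*D*(5 + D))
m(N) = -5 + N
B = -12 (B = -1*12 = -12)
(B*n(h(4), -2))*m(-6) = (-12*(-2))*(-5 - 6) = 24*(-11) = -264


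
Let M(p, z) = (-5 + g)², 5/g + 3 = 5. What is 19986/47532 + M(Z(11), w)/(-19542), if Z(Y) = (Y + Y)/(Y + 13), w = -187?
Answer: 130089779/309623448 ≈ 0.42015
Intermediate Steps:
g = 5/2 (g = 5/(-3 + 5) = 5/2 ≈ 2.5000)
Z(Y) = 2*Y/(13 + Y) (Z(Y) = (2*Y)/(13 + Y) = 2*Y/(13 + Y))
M(p, z) = 25/4 (M(p, z) = (-5 + 5/2)² = (-5/2)² = 25/4)
19986/47532 + M(Z(11), w)/(-19542) = 19986/47532 + (25/4)/(-19542) = 19986*(1/47532) + (25/4)*(-1/19542) = 3331/7922 - 25/78168 = 130089779/309623448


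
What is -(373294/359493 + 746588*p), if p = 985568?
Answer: -264519709800927406/359493 ≈ -7.3581e+11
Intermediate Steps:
-(373294/359493 + 746588*p) = -746588/(1/(985568 + 1/718986)) = -746588/(1/(708609594049/718986)) = -746588/718986/708609594049 = -746588*708609594049/718986 = -264519709800927406/359493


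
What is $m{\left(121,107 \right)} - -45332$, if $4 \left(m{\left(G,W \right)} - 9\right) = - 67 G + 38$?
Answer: $\frac{173295}{4} \approx 43324.0$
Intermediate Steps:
$m{\left(G,W \right)} = \frac{37}{2} - \frac{67 G}{4}$ ($m{\left(G,W \right)} = 9 + \frac{- 67 G + 38}{4} = 9 + \frac{38 - 67 G}{4} = 9 - \left(- \frac{19}{2} + \frac{67 G}{4}\right) = \frac{37}{2} - \frac{67 G}{4}$)
$m{\left(121,107 \right)} - -45332 = \left(\frac{37}{2} - \frac{8107}{4}\right) - -45332 = \left(\frac{37}{2} - \frac{8107}{4}\right) + 45332 = - \frac{8033}{4} + 45332 = \frac{173295}{4}$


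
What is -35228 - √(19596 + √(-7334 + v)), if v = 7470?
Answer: -35228 - √(19596 + 2*√34) ≈ -35368.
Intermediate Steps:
-35228 - √(19596 + √(-7334 + v)) = -35228 - √(19596 + √(-7334 + 7470)) = -35228 - √(19596 + √136) = -35228 - √(19596 + 2*√34)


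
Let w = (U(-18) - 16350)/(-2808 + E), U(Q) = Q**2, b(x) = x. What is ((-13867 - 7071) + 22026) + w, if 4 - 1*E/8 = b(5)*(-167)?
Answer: 2115763/1952 ≈ 1083.9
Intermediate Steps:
E = 6712 (E = 32 - 40*(-167) = 32 - 8*(-835) = 32 + 6680 = 6712)
w = -8013/1952 (w = ((-18)**2 - 16350)/(-2808 + 6712) = (324 - 16350)/3904 = -16026*1/3904 = -8013/1952 ≈ -4.1050)
((-13867 - 7071) + 22026) + w = ((-13867 - 7071) + 22026) - 8013/1952 = (-20938 + 22026) - 8013/1952 = 1088 - 8013/1952 = 2115763/1952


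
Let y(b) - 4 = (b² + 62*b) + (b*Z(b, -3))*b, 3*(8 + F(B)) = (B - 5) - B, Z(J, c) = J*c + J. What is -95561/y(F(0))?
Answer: -2580147/35227 ≈ -73.243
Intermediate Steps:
Z(J, c) = J + J*c
F(B) = -29/3 (F(B) = -8 + ((B - 5) - B)/3 = -8 + ((-5 + B) - B)/3 = -8 + (⅓)*(-5) = -8 - 5/3 = -29/3)
y(b) = 4 + b² - 2*b³ + 62*b (y(b) = 4 + ((b² + 62*b) + (b*(b*(1 - 3)))*b) = 4 + ((b² + 62*b) + (b*(b*(-2)))*b) = 4 + ((b² + 62*b) + (b*(-2*b))*b) = 4 + ((b² + 62*b) + (-2*b²)*b) = 4 + ((b² + 62*b) - 2*b³) = 4 + (b² - 2*b³ + 62*b) = 4 + b² - 2*b³ + 62*b)
-95561/y(F(0)) = -95561/(4 + (-29/3)² - 2*(-29/3)³ + 62*(-29/3)) = -95561/(4 + 841/9 - 2*(-24389/27) - 1798/3) = -95561/(4 + 841/9 + 48778/27 - 1798/3) = -95561/35227/27 = -95561*27/35227 = -2580147/35227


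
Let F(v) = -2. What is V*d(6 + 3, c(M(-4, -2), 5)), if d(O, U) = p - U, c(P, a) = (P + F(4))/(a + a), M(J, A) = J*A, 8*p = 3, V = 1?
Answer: -9/40 ≈ -0.22500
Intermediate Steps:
p = 3/8 (p = (1/8)*3 = 3/8 ≈ 0.37500)
M(J, A) = A*J
c(P, a) = (-2 + P)/(2*a) (c(P, a) = (P - 2)/(a + a) = (-2 + P)/((2*a)) = (-2 + P)*(1/(2*a)) = (-2 + P)/(2*a))
d(O, U) = 3/8 - U
V*d(6 + 3, c(M(-4, -2), 5)) = 1*(3/8 - (-2 - 2*(-4))/(2*5)) = 1*(3/8 - (-2 + 8)/(2*5)) = 1*(3/8 - 6/(2*5)) = 1*(3/8 - 1*3/5) = 1*(3/8 - 3/5) = 1*(-9/40) = -9/40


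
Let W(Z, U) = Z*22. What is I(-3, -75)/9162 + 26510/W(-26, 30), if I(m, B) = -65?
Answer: -2760475/59553 ≈ -46.353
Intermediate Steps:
W(Z, U) = 22*Z
I(-3, -75)/9162 + 26510/W(-26, 30) = -65/9162 + 26510/((22*(-26))) = -65*1/9162 + 26510/(-572) = -65/9162 + 26510*(-1/572) = -65/9162 - 1205/26 = -2760475/59553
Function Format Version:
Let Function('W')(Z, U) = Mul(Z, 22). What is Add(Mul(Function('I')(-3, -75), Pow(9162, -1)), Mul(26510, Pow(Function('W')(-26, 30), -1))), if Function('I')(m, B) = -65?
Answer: Rational(-2760475, 59553) ≈ -46.353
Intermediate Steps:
Function('W')(Z, U) = Mul(22, Z)
Add(Mul(Function('I')(-3, -75), Pow(9162, -1)), Mul(26510, Pow(Function('W')(-26, 30), -1))) = Add(Mul(-65, Pow(9162, -1)), Mul(26510, Pow(Mul(22, -26), -1))) = Add(Mul(-65, Rational(1, 9162)), Mul(26510, Pow(-572, -1))) = Add(Rational(-65, 9162), Mul(26510, Rational(-1, 572))) = Add(Rational(-65, 9162), Rational(-1205, 26)) = Rational(-2760475, 59553)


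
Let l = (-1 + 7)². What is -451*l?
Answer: -16236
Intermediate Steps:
l = 36 (l = 6² = 36)
-451*l = -451*36 = -16236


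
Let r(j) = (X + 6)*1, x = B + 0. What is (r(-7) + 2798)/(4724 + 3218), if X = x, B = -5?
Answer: 2799/7942 ≈ 0.35243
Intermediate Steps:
x = -5 (x = -5 + 0 = -5)
X = -5
r(j) = 1 (r(j) = (-5 + 6)*1 = 1*1 = 1)
(r(-7) + 2798)/(4724 + 3218) = (1 + 2798)/(4724 + 3218) = 2799/7942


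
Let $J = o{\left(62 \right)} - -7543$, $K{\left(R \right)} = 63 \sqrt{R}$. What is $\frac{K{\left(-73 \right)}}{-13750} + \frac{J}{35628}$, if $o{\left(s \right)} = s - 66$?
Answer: $\frac{2513}{11876} - \frac{63 i \sqrt{73}}{13750} \approx 0.2116 - 0.039147 i$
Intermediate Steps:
$o{\left(s \right)} = -66 + s$
$J = 7539$ ($J = \left(-66 + 62\right) - -7543 = -4 + 7543 = 7539$)
$\frac{K{\left(-73 \right)}}{-13750} + \frac{J}{35628} = \frac{63 \sqrt{-73}}{-13750} + \frac{7539}{35628} = 63 i \sqrt{73} \left(- \frac{1}{13750}\right) + 7539 \cdot \frac{1}{35628} = 63 i \sqrt{73} \left(- \frac{1}{13750}\right) + \frac{2513}{11876} = - \frac{63 i \sqrt{73}}{13750} + \frac{2513}{11876} = \frac{2513}{11876} - \frac{63 i \sqrt{73}}{13750}$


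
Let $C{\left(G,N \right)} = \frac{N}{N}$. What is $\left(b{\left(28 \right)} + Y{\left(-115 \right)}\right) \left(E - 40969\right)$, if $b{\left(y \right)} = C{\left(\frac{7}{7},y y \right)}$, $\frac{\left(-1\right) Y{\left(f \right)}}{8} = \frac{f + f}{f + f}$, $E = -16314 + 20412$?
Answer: $258097$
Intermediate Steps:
$E = 4098$
$Y{\left(f \right)} = -8$ ($Y{\left(f \right)} = - 8 \frac{f + f}{f + f} = - 8 \frac{2 f}{2 f} = - 8 \cdot 2 f \frac{1}{2 f} = \left(-8\right) 1 = -8$)
$C{\left(G,N \right)} = 1$
$b{\left(y \right)} = 1$
$\left(b{\left(28 \right)} + Y{\left(-115 \right)}\right) \left(E - 40969\right) = \left(1 - 8\right) \left(4098 - 40969\right) = \left(-7\right) \left(-36871\right) = 258097$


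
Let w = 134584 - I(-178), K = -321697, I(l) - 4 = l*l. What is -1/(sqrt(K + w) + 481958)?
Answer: I/(sqrt(218801) - 481958*I) ≈ -2.0749e-6 + 2.0138e-9*I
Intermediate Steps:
I(l) = 4 + l**2 (I(l) = 4 + l*l = 4 + l**2)
w = 102896 (w = 134584 - (4 + (-178)**2) = 134584 - (4 + 31684) = 134584 - 1*31688 = 134584 - 31688 = 102896)
-1/(sqrt(K + w) + 481958) = -1/(sqrt(-321697 + 102896) + 481958) = -1/(sqrt(-218801) + 481958) = -1/(I*sqrt(218801) + 481958) = -1/(481958 + I*sqrt(218801))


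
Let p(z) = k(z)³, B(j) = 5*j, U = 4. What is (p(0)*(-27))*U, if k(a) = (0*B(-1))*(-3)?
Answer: 0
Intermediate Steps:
k(a) = 0 (k(a) = (0*(5*(-1)))*(-3) = (0*(-5))*(-3) = 0*(-3) = 0)
p(z) = 0 (p(z) = 0³ = 0)
(p(0)*(-27))*U = (0*(-27))*4 = 0*4 = 0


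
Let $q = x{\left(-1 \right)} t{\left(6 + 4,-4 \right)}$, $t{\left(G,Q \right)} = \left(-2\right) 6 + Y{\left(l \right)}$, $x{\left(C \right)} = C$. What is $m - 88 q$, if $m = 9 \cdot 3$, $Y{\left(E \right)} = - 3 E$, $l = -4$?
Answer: $27$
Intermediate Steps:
$t{\left(G,Q \right)} = 0$ ($t{\left(G,Q \right)} = \left(-2\right) 6 - -12 = -12 + 12 = 0$)
$m = 27$
$q = 0$ ($q = \left(-1\right) 0 = 0$)
$m - 88 q = 27 - 0 = 27 + 0 = 27$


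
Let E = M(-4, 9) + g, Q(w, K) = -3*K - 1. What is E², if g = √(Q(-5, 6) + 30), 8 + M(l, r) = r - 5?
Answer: (4 - √11)² ≈ 0.46700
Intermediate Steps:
Q(w, K) = -1 - 3*K
M(l, r) = -13 + r (M(l, r) = -8 + (r - 5) = -8 + (-5 + r) = -13 + r)
g = √11 (g = √((-1 - 3*6) + 30) = √((-1 - 18) + 30) = √(-19 + 30) = √11 ≈ 3.3166)
E = -4 + √11 (E = (-13 + 9) + √11 = -4 + √11 ≈ -0.68338)
E² = (-4 + √11)²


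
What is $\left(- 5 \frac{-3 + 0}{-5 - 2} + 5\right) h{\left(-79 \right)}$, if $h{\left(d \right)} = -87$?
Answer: $- \frac{1740}{7} \approx -248.57$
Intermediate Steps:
$\left(- 5 \frac{-3 + 0}{-5 - 2} + 5\right) h{\left(-79 \right)} = \left(- 5 \frac{-3 + 0}{-5 - 2} + 5\right) \left(-87\right) = \left(- 5 \left(- \frac{3}{-7}\right) + 5\right) \left(-87\right) = \left(- 5 \left(\left(-3\right) \left(- \frac{1}{7}\right)\right) + 5\right) \left(-87\right) = \left(\left(-5\right) \frac{3}{7} + 5\right) \left(-87\right) = \left(- \frac{15}{7} + 5\right) \left(-87\right) = \frac{20}{7} \left(-87\right) = - \frac{1740}{7}$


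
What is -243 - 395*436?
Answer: -172463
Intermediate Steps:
-243 - 395*436 = -243 - 172220 = -172463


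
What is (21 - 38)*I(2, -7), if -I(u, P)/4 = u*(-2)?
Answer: -272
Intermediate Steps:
I(u, P) = 8*u (I(u, P) = -4*u*(-2) = -(-8)*u = 8*u)
(21 - 38)*I(2, -7) = (21 - 38)*(8*2) = -17*16 = -272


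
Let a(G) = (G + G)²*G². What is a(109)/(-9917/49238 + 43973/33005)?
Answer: 131083516720657480/262547427 ≈ 4.9928e+8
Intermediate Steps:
a(G) = 4*G⁴ (a(G) = (2*G)²*G² = (4*G²)*G² = 4*G⁴)
a(109)/(-9917/49238 + 43973/33005) = (4*109⁴)/(-9917/49238 + 43973/33005) = (4*141158161)/(-9917*1/49238 + 43973*(1/33005)) = 564632644/(-9917/49238 + 43973/33005) = 564632644/(262547427/232157170) = 564632644*(232157170/262547427) = 131083516720657480/262547427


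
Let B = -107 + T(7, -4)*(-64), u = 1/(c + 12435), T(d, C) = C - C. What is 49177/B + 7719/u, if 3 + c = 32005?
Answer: 36701935544/107 ≈ 3.4301e+8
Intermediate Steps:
T(d, C) = 0
c = 32002 (c = -3 + 32005 = 32002)
u = 1/44437 (u = 1/(32002 + 12435) = 1/44437 ≈ 2.2504e-5)
B = -107 (B = -107 + 0*(-64) = -107 + 0 = -107)
49177/B + 7719/u = 49177/(-107) + 7719/(1/44437) = 49177*(-1/107) + 7719*44437 = -49177/107 + 343009203 = 36701935544/107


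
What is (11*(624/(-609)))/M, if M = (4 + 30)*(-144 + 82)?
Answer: 572/106981 ≈ 0.0053467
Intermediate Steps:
M = -2108 (M = 34*(-62) = -2108)
(11*(624/(-609)))/M = (11*(624/(-609)))/(-2108) = (11*(624*(-1/609)))*(-1/2108) = (11*(-208/203))*(-1/2108) = -2288/203*(-1/2108) = 572/106981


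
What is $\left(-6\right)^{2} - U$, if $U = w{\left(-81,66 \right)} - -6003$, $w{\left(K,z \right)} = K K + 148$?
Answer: $-12676$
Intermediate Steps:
$w{\left(K,z \right)} = 148 + K^{2}$ ($w{\left(K,z \right)} = K^{2} + 148 = 148 + K^{2}$)
$U = 12712$ ($U = \left(148 + \left(-81\right)^{2}\right) - -6003 = \left(148 + 6561\right) + 6003 = 6709 + 6003 = 12712$)
$\left(-6\right)^{2} - U = \left(-6\right)^{2} - 12712 = 36 - 12712 = -12676$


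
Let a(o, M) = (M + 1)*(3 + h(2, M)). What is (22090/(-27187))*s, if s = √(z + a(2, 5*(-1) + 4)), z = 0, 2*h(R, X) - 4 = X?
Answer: 0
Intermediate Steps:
h(R, X) = 2 + X/2
a(o, M) = (1 + M)*(5 + M/2) (a(o, M) = (M + 1)*(3 + (2 + M/2)) = (1 + M)*(5 + M/2))
s = 0 (s = √(0 + (5 + (5*(-1) + 4)²/2 + 11*(5*(-1) + 4)/2)) = √(0 + (5 + (-5 + 4)²/2 + 11*(-5 + 4)/2)) = √(0 + (5 + (½)*(-1)² + (11/2)*(-1))) = √(0 + (5 + (½)*1 - 11/2)) = √(0 + (5 + ½ - 11/2)) = √(0 + 0) = √0 = 0)
(22090/(-27187))*s = (22090/(-27187))*0 = (22090*(-1/27187))*0 = -22090/27187*0 = 0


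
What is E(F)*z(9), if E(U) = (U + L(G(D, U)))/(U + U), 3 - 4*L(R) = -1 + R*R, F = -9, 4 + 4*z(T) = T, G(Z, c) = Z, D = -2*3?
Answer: 85/72 ≈ 1.1806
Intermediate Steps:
D = -6
z(T) = -1 + T/4
L(R) = 1 - R²/4 (L(R) = ¾ - (-1 + R*R)/4 = ¾ - (-1 + R²)/4 = ¾ + (¼ - R²/4) = 1 - R²/4)
E(U) = (-8 + U)/(2*U) (E(U) = (U + (1 - ¼*(-6)²))/(U + U) = (U + (1 - ¼*36))/((2*U)) = (U + (1 - 9))*(1/(2*U)) = (U - 8)*(1/(2*U)) = (-8 + U)*(1/(2*U)) = (-8 + U)/(2*U))
E(F)*z(9) = ((½)*(-8 - 9)/(-9))*(-1 + (¼)*9) = ((½)*(-⅑)*(-17))*(-1 + 9/4) = (17/18)*(5/4) = 85/72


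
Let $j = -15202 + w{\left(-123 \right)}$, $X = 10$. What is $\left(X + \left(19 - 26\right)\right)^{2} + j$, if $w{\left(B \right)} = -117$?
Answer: $-15310$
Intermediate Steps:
$j = -15319$ ($j = -15202 - 117 = -15319$)
$\left(X + \left(19 - 26\right)\right)^{2} + j = \left(10 + \left(19 - 26\right)\right)^{2} - 15319 = \left(10 - 7\right)^{2} - 15319 = 3^{2} - 15319 = 9 - 15319 = -15310$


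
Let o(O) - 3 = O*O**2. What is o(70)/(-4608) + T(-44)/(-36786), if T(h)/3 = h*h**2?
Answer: -1906687457/28251648 ≈ -67.489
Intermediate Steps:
T(h) = 3*h**3 (T(h) = 3*(h*h**2) = 3*h**3)
o(O) = 3 + O**3 (o(O) = 3 + O*O**2 = 3 + O**3)
o(70)/(-4608) + T(-44)/(-36786) = (3 + 70**3)/(-4608) + (3*(-44)**3)/(-36786) = (3 + 343000)*(-1/4608) + (3*(-85184))*(-1/36786) = 343003*(-1/4608) - 255552*(-1/36786) = -343003/4608 + 42592/6131 = -1906687457/28251648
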